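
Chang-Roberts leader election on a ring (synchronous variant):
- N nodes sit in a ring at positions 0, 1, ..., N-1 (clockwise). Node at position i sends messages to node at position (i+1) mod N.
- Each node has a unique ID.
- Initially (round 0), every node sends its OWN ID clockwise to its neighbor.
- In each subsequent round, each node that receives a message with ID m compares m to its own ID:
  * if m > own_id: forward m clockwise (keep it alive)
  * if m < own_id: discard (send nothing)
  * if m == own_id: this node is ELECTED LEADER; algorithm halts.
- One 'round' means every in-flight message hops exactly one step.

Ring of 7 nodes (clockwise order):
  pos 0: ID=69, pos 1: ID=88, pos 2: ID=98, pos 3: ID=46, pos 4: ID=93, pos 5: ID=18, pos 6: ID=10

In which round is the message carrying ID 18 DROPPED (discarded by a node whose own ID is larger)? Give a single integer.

Round 1: pos1(id88) recv 69: drop; pos2(id98) recv 88: drop; pos3(id46) recv 98: fwd; pos4(id93) recv 46: drop; pos5(id18) recv 93: fwd; pos6(id10) recv 18: fwd; pos0(id69) recv 10: drop
Round 2: pos4(id93) recv 98: fwd; pos6(id10) recv 93: fwd; pos0(id69) recv 18: drop
Round 3: pos5(id18) recv 98: fwd; pos0(id69) recv 93: fwd
Round 4: pos6(id10) recv 98: fwd; pos1(id88) recv 93: fwd
Round 5: pos0(id69) recv 98: fwd; pos2(id98) recv 93: drop
Round 6: pos1(id88) recv 98: fwd
Round 7: pos2(id98) recv 98: ELECTED
Message ID 18 originates at pos 5; dropped at pos 0 in round 2

Answer: 2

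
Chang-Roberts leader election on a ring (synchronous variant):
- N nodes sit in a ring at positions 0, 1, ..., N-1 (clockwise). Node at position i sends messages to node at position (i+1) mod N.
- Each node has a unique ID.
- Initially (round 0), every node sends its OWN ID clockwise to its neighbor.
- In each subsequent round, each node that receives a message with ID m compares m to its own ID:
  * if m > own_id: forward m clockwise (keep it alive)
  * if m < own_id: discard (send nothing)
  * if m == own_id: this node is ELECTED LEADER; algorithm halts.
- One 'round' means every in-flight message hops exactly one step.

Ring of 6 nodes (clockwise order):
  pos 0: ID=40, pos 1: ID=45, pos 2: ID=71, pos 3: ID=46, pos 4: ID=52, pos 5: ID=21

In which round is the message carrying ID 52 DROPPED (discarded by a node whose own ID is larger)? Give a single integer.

Round 1: pos1(id45) recv 40: drop; pos2(id71) recv 45: drop; pos3(id46) recv 71: fwd; pos4(id52) recv 46: drop; pos5(id21) recv 52: fwd; pos0(id40) recv 21: drop
Round 2: pos4(id52) recv 71: fwd; pos0(id40) recv 52: fwd
Round 3: pos5(id21) recv 71: fwd; pos1(id45) recv 52: fwd
Round 4: pos0(id40) recv 71: fwd; pos2(id71) recv 52: drop
Round 5: pos1(id45) recv 71: fwd
Round 6: pos2(id71) recv 71: ELECTED
Message ID 52 originates at pos 4; dropped at pos 2 in round 4

Answer: 4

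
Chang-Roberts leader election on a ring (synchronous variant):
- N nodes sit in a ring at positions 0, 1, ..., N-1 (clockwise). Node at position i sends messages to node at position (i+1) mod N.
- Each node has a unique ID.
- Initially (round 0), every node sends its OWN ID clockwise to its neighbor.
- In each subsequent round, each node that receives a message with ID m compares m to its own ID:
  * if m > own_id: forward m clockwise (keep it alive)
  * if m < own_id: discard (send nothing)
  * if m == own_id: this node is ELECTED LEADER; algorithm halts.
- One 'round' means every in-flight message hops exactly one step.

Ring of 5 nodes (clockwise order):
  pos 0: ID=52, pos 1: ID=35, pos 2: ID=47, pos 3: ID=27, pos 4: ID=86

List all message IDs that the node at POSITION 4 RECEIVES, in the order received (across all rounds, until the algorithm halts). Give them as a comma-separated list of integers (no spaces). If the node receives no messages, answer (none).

Answer: 27,47,52,86

Derivation:
Round 1: pos1(id35) recv 52: fwd; pos2(id47) recv 35: drop; pos3(id27) recv 47: fwd; pos4(id86) recv 27: drop; pos0(id52) recv 86: fwd
Round 2: pos2(id47) recv 52: fwd; pos4(id86) recv 47: drop; pos1(id35) recv 86: fwd
Round 3: pos3(id27) recv 52: fwd; pos2(id47) recv 86: fwd
Round 4: pos4(id86) recv 52: drop; pos3(id27) recv 86: fwd
Round 5: pos4(id86) recv 86: ELECTED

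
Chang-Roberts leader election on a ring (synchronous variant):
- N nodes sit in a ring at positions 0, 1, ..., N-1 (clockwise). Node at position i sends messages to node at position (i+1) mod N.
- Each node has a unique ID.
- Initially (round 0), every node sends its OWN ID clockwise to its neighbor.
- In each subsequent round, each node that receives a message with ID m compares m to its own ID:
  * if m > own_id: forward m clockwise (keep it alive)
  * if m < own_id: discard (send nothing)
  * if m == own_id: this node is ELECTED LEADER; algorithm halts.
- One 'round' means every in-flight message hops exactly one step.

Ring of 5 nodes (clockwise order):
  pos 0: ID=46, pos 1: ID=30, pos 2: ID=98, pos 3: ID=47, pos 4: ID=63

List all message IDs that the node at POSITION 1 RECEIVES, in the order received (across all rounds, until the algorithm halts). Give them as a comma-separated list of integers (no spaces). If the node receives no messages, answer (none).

Answer: 46,63,98

Derivation:
Round 1: pos1(id30) recv 46: fwd; pos2(id98) recv 30: drop; pos3(id47) recv 98: fwd; pos4(id63) recv 47: drop; pos0(id46) recv 63: fwd
Round 2: pos2(id98) recv 46: drop; pos4(id63) recv 98: fwd; pos1(id30) recv 63: fwd
Round 3: pos0(id46) recv 98: fwd; pos2(id98) recv 63: drop
Round 4: pos1(id30) recv 98: fwd
Round 5: pos2(id98) recv 98: ELECTED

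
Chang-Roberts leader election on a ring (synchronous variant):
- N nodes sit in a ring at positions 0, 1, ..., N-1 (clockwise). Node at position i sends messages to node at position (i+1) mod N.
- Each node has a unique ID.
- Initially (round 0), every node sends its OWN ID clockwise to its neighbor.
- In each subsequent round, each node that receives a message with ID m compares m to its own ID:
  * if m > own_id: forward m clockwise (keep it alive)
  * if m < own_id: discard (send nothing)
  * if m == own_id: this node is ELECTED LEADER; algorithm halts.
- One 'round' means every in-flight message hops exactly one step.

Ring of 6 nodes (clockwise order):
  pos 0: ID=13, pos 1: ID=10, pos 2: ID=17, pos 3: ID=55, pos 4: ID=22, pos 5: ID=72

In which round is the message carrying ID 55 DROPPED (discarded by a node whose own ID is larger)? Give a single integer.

Answer: 2

Derivation:
Round 1: pos1(id10) recv 13: fwd; pos2(id17) recv 10: drop; pos3(id55) recv 17: drop; pos4(id22) recv 55: fwd; pos5(id72) recv 22: drop; pos0(id13) recv 72: fwd
Round 2: pos2(id17) recv 13: drop; pos5(id72) recv 55: drop; pos1(id10) recv 72: fwd
Round 3: pos2(id17) recv 72: fwd
Round 4: pos3(id55) recv 72: fwd
Round 5: pos4(id22) recv 72: fwd
Round 6: pos5(id72) recv 72: ELECTED
Message ID 55 originates at pos 3; dropped at pos 5 in round 2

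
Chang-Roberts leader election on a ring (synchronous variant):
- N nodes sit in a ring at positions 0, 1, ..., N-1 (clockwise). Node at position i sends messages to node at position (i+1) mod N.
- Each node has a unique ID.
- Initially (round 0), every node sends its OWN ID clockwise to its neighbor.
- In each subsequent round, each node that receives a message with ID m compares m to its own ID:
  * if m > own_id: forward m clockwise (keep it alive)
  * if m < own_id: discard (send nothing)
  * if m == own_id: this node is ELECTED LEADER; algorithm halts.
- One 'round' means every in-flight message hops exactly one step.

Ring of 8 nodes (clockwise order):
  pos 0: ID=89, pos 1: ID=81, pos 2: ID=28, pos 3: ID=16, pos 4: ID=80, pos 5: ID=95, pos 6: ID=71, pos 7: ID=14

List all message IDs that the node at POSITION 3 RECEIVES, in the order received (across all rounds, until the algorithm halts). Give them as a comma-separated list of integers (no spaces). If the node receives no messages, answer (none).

Answer: 28,81,89,95

Derivation:
Round 1: pos1(id81) recv 89: fwd; pos2(id28) recv 81: fwd; pos3(id16) recv 28: fwd; pos4(id80) recv 16: drop; pos5(id95) recv 80: drop; pos6(id71) recv 95: fwd; pos7(id14) recv 71: fwd; pos0(id89) recv 14: drop
Round 2: pos2(id28) recv 89: fwd; pos3(id16) recv 81: fwd; pos4(id80) recv 28: drop; pos7(id14) recv 95: fwd; pos0(id89) recv 71: drop
Round 3: pos3(id16) recv 89: fwd; pos4(id80) recv 81: fwd; pos0(id89) recv 95: fwd
Round 4: pos4(id80) recv 89: fwd; pos5(id95) recv 81: drop; pos1(id81) recv 95: fwd
Round 5: pos5(id95) recv 89: drop; pos2(id28) recv 95: fwd
Round 6: pos3(id16) recv 95: fwd
Round 7: pos4(id80) recv 95: fwd
Round 8: pos5(id95) recv 95: ELECTED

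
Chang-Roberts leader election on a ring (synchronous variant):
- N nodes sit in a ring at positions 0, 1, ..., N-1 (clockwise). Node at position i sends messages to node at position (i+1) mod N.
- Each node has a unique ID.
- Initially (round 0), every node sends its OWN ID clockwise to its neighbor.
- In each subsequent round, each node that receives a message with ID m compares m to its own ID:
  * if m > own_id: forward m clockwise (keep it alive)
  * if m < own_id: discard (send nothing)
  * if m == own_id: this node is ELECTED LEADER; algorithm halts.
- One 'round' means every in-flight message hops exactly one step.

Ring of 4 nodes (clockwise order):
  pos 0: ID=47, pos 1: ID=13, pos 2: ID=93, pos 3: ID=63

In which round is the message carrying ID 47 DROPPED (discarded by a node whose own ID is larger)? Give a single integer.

Round 1: pos1(id13) recv 47: fwd; pos2(id93) recv 13: drop; pos3(id63) recv 93: fwd; pos0(id47) recv 63: fwd
Round 2: pos2(id93) recv 47: drop; pos0(id47) recv 93: fwd; pos1(id13) recv 63: fwd
Round 3: pos1(id13) recv 93: fwd; pos2(id93) recv 63: drop
Round 4: pos2(id93) recv 93: ELECTED
Message ID 47 originates at pos 0; dropped at pos 2 in round 2

Answer: 2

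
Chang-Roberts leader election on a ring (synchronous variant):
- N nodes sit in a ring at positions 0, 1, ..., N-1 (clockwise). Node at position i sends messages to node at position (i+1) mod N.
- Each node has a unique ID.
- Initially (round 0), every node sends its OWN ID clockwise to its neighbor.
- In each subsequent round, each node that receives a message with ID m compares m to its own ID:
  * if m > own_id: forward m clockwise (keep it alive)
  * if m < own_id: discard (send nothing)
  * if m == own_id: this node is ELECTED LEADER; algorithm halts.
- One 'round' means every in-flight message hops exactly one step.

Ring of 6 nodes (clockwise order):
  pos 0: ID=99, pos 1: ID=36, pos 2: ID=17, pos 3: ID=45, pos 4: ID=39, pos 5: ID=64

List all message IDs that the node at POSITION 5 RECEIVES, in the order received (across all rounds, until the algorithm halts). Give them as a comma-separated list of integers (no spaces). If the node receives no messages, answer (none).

Round 1: pos1(id36) recv 99: fwd; pos2(id17) recv 36: fwd; pos3(id45) recv 17: drop; pos4(id39) recv 45: fwd; pos5(id64) recv 39: drop; pos0(id99) recv 64: drop
Round 2: pos2(id17) recv 99: fwd; pos3(id45) recv 36: drop; pos5(id64) recv 45: drop
Round 3: pos3(id45) recv 99: fwd
Round 4: pos4(id39) recv 99: fwd
Round 5: pos5(id64) recv 99: fwd
Round 6: pos0(id99) recv 99: ELECTED

Answer: 39,45,99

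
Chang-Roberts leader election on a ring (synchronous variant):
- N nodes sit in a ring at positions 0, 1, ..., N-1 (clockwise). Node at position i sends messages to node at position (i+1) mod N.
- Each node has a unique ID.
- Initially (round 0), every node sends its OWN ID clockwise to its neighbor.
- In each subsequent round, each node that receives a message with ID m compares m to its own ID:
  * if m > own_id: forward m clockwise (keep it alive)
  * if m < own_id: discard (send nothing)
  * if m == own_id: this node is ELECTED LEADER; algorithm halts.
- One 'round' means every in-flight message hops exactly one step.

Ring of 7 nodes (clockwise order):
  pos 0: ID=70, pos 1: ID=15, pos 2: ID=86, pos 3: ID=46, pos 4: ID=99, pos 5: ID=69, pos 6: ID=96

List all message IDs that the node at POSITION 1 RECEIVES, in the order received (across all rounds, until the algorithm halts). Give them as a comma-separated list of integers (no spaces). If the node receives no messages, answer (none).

Answer: 70,96,99

Derivation:
Round 1: pos1(id15) recv 70: fwd; pos2(id86) recv 15: drop; pos3(id46) recv 86: fwd; pos4(id99) recv 46: drop; pos5(id69) recv 99: fwd; pos6(id96) recv 69: drop; pos0(id70) recv 96: fwd
Round 2: pos2(id86) recv 70: drop; pos4(id99) recv 86: drop; pos6(id96) recv 99: fwd; pos1(id15) recv 96: fwd
Round 3: pos0(id70) recv 99: fwd; pos2(id86) recv 96: fwd
Round 4: pos1(id15) recv 99: fwd; pos3(id46) recv 96: fwd
Round 5: pos2(id86) recv 99: fwd; pos4(id99) recv 96: drop
Round 6: pos3(id46) recv 99: fwd
Round 7: pos4(id99) recv 99: ELECTED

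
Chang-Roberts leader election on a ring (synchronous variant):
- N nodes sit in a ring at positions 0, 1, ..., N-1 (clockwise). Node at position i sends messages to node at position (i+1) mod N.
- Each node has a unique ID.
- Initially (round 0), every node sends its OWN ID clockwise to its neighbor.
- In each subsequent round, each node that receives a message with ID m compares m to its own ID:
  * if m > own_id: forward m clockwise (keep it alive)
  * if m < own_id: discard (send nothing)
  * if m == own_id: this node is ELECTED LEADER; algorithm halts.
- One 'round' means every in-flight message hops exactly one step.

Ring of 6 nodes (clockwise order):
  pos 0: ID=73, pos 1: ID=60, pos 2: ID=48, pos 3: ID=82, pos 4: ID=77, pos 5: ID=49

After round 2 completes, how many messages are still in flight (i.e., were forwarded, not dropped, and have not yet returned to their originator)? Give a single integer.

Round 1: pos1(id60) recv 73: fwd; pos2(id48) recv 60: fwd; pos3(id82) recv 48: drop; pos4(id77) recv 82: fwd; pos5(id49) recv 77: fwd; pos0(id73) recv 49: drop
Round 2: pos2(id48) recv 73: fwd; pos3(id82) recv 60: drop; pos5(id49) recv 82: fwd; pos0(id73) recv 77: fwd
After round 2: 3 messages still in flight

Answer: 3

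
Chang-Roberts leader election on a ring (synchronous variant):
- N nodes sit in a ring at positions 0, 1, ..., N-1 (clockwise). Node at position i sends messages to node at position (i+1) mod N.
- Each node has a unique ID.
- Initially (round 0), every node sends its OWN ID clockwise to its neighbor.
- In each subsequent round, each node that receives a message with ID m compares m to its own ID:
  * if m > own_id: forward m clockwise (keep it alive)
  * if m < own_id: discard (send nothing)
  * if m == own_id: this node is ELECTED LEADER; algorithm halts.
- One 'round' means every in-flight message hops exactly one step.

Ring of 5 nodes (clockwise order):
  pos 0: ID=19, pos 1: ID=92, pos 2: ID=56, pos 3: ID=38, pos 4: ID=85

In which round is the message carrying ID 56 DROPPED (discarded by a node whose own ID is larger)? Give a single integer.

Answer: 2

Derivation:
Round 1: pos1(id92) recv 19: drop; pos2(id56) recv 92: fwd; pos3(id38) recv 56: fwd; pos4(id85) recv 38: drop; pos0(id19) recv 85: fwd
Round 2: pos3(id38) recv 92: fwd; pos4(id85) recv 56: drop; pos1(id92) recv 85: drop
Round 3: pos4(id85) recv 92: fwd
Round 4: pos0(id19) recv 92: fwd
Round 5: pos1(id92) recv 92: ELECTED
Message ID 56 originates at pos 2; dropped at pos 4 in round 2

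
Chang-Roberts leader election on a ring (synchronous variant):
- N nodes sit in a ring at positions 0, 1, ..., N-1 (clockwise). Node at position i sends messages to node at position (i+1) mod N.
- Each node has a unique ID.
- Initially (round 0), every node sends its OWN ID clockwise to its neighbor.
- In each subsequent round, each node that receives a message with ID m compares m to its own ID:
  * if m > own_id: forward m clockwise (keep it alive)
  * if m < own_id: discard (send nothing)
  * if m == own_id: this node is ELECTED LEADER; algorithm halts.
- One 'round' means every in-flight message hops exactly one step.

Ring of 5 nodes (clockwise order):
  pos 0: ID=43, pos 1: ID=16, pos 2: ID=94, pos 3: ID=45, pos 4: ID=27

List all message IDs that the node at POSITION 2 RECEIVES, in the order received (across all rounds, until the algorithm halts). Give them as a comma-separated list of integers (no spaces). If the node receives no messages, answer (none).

Answer: 16,43,45,94

Derivation:
Round 1: pos1(id16) recv 43: fwd; pos2(id94) recv 16: drop; pos3(id45) recv 94: fwd; pos4(id27) recv 45: fwd; pos0(id43) recv 27: drop
Round 2: pos2(id94) recv 43: drop; pos4(id27) recv 94: fwd; pos0(id43) recv 45: fwd
Round 3: pos0(id43) recv 94: fwd; pos1(id16) recv 45: fwd
Round 4: pos1(id16) recv 94: fwd; pos2(id94) recv 45: drop
Round 5: pos2(id94) recv 94: ELECTED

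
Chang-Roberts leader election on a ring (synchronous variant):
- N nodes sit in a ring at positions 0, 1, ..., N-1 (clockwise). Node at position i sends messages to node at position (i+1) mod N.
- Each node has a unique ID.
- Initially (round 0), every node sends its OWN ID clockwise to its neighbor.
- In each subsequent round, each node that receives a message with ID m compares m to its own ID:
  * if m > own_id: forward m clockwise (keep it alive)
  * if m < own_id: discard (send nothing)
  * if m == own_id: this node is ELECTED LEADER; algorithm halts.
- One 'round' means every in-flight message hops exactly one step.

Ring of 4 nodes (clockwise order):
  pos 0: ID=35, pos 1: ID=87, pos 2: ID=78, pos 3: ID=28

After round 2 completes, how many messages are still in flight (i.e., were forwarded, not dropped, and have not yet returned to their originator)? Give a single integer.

Answer: 2

Derivation:
Round 1: pos1(id87) recv 35: drop; pos2(id78) recv 87: fwd; pos3(id28) recv 78: fwd; pos0(id35) recv 28: drop
Round 2: pos3(id28) recv 87: fwd; pos0(id35) recv 78: fwd
After round 2: 2 messages still in flight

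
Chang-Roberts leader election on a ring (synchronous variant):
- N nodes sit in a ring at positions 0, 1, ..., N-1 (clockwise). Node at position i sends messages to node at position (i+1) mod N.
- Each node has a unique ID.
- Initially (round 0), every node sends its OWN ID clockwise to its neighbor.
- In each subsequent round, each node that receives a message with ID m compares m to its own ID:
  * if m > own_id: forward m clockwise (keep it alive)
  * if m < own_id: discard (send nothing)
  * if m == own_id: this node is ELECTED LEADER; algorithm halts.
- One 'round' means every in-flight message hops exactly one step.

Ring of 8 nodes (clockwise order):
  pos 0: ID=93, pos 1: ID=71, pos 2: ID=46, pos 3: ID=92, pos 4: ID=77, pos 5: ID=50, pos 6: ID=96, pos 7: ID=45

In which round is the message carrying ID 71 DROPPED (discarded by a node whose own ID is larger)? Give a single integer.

Answer: 2

Derivation:
Round 1: pos1(id71) recv 93: fwd; pos2(id46) recv 71: fwd; pos3(id92) recv 46: drop; pos4(id77) recv 92: fwd; pos5(id50) recv 77: fwd; pos6(id96) recv 50: drop; pos7(id45) recv 96: fwd; pos0(id93) recv 45: drop
Round 2: pos2(id46) recv 93: fwd; pos3(id92) recv 71: drop; pos5(id50) recv 92: fwd; pos6(id96) recv 77: drop; pos0(id93) recv 96: fwd
Round 3: pos3(id92) recv 93: fwd; pos6(id96) recv 92: drop; pos1(id71) recv 96: fwd
Round 4: pos4(id77) recv 93: fwd; pos2(id46) recv 96: fwd
Round 5: pos5(id50) recv 93: fwd; pos3(id92) recv 96: fwd
Round 6: pos6(id96) recv 93: drop; pos4(id77) recv 96: fwd
Round 7: pos5(id50) recv 96: fwd
Round 8: pos6(id96) recv 96: ELECTED
Message ID 71 originates at pos 1; dropped at pos 3 in round 2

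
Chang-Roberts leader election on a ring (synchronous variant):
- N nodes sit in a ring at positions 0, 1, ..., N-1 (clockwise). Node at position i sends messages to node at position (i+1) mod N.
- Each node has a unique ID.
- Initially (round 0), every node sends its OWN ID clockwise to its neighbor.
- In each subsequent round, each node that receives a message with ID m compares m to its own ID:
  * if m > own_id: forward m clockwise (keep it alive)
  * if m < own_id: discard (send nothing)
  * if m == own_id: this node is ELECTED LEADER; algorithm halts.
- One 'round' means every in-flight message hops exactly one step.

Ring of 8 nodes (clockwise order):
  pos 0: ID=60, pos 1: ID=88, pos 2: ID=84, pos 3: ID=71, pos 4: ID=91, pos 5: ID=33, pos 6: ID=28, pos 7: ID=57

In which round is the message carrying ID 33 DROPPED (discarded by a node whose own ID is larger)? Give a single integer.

Round 1: pos1(id88) recv 60: drop; pos2(id84) recv 88: fwd; pos3(id71) recv 84: fwd; pos4(id91) recv 71: drop; pos5(id33) recv 91: fwd; pos6(id28) recv 33: fwd; pos7(id57) recv 28: drop; pos0(id60) recv 57: drop
Round 2: pos3(id71) recv 88: fwd; pos4(id91) recv 84: drop; pos6(id28) recv 91: fwd; pos7(id57) recv 33: drop
Round 3: pos4(id91) recv 88: drop; pos7(id57) recv 91: fwd
Round 4: pos0(id60) recv 91: fwd
Round 5: pos1(id88) recv 91: fwd
Round 6: pos2(id84) recv 91: fwd
Round 7: pos3(id71) recv 91: fwd
Round 8: pos4(id91) recv 91: ELECTED
Message ID 33 originates at pos 5; dropped at pos 7 in round 2

Answer: 2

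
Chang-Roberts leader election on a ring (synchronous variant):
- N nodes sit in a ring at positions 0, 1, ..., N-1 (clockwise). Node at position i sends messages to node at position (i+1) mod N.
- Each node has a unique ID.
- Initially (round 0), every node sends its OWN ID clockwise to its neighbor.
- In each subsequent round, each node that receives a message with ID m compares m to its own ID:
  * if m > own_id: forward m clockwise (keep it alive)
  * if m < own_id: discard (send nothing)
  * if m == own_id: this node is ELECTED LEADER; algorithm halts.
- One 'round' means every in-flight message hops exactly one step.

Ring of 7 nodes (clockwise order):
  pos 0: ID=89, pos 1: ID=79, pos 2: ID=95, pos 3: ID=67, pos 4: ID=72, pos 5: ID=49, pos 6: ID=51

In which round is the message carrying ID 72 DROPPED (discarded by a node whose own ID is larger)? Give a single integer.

Answer: 3

Derivation:
Round 1: pos1(id79) recv 89: fwd; pos2(id95) recv 79: drop; pos3(id67) recv 95: fwd; pos4(id72) recv 67: drop; pos5(id49) recv 72: fwd; pos6(id51) recv 49: drop; pos0(id89) recv 51: drop
Round 2: pos2(id95) recv 89: drop; pos4(id72) recv 95: fwd; pos6(id51) recv 72: fwd
Round 3: pos5(id49) recv 95: fwd; pos0(id89) recv 72: drop
Round 4: pos6(id51) recv 95: fwd
Round 5: pos0(id89) recv 95: fwd
Round 6: pos1(id79) recv 95: fwd
Round 7: pos2(id95) recv 95: ELECTED
Message ID 72 originates at pos 4; dropped at pos 0 in round 3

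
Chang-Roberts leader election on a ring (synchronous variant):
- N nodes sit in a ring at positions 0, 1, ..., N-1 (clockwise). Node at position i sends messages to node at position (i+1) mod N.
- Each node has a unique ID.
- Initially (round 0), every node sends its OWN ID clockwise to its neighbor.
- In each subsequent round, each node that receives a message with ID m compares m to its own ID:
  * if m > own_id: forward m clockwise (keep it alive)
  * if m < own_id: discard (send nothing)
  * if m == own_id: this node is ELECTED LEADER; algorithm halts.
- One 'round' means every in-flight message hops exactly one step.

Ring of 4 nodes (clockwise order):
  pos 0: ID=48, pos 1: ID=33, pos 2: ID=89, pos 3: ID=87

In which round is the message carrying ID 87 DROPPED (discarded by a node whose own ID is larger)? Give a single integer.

Answer: 3

Derivation:
Round 1: pos1(id33) recv 48: fwd; pos2(id89) recv 33: drop; pos3(id87) recv 89: fwd; pos0(id48) recv 87: fwd
Round 2: pos2(id89) recv 48: drop; pos0(id48) recv 89: fwd; pos1(id33) recv 87: fwd
Round 3: pos1(id33) recv 89: fwd; pos2(id89) recv 87: drop
Round 4: pos2(id89) recv 89: ELECTED
Message ID 87 originates at pos 3; dropped at pos 2 in round 3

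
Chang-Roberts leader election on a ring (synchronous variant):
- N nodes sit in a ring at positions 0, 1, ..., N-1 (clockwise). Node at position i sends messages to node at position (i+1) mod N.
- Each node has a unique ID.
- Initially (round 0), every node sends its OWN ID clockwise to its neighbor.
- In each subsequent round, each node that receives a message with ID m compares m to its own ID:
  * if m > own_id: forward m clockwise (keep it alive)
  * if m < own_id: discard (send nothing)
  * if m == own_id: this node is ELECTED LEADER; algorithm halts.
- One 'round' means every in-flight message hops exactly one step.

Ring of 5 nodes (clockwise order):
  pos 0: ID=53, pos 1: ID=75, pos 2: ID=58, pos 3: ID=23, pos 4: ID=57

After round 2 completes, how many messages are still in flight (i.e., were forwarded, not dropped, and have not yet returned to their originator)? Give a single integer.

Round 1: pos1(id75) recv 53: drop; pos2(id58) recv 75: fwd; pos3(id23) recv 58: fwd; pos4(id57) recv 23: drop; pos0(id53) recv 57: fwd
Round 2: pos3(id23) recv 75: fwd; pos4(id57) recv 58: fwd; pos1(id75) recv 57: drop
After round 2: 2 messages still in flight

Answer: 2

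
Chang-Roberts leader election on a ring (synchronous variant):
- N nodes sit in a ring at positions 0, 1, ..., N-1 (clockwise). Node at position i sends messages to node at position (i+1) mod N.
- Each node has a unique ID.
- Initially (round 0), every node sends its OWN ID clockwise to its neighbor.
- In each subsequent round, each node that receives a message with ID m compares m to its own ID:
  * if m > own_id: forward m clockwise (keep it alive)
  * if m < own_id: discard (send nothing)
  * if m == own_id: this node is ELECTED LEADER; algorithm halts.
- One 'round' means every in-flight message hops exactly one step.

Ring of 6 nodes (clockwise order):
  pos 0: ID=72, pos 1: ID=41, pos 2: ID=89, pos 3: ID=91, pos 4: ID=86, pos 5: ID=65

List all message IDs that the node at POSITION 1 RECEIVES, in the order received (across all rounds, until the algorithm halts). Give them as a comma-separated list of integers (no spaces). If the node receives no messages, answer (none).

Answer: 72,86,91

Derivation:
Round 1: pos1(id41) recv 72: fwd; pos2(id89) recv 41: drop; pos3(id91) recv 89: drop; pos4(id86) recv 91: fwd; pos5(id65) recv 86: fwd; pos0(id72) recv 65: drop
Round 2: pos2(id89) recv 72: drop; pos5(id65) recv 91: fwd; pos0(id72) recv 86: fwd
Round 3: pos0(id72) recv 91: fwd; pos1(id41) recv 86: fwd
Round 4: pos1(id41) recv 91: fwd; pos2(id89) recv 86: drop
Round 5: pos2(id89) recv 91: fwd
Round 6: pos3(id91) recv 91: ELECTED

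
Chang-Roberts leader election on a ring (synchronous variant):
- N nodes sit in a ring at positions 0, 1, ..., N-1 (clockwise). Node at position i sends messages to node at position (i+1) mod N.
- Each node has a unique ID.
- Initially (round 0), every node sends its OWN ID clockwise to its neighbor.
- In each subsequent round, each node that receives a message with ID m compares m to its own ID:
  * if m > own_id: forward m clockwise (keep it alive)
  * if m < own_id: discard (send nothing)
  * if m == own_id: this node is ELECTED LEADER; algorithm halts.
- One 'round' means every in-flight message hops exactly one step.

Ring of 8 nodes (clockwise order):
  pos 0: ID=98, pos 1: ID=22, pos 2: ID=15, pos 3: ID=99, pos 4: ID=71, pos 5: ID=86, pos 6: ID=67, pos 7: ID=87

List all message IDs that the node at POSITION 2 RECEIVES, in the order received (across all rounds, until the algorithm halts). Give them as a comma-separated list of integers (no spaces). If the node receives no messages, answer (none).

Round 1: pos1(id22) recv 98: fwd; pos2(id15) recv 22: fwd; pos3(id99) recv 15: drop; pos4(id71) recv 99: fwd; pos5(id86) recv 71: drop; pos6(id67) recv 86: fwd; pos7(id87) recv 67: drop; pos0(id98) recv 87: drop
Round 2: pos2(id15) recv 98: fwd; pos3(id99) recv 22: drop; pos5(id86) recv 99: fwd; pos7(id87) recv 86: drop
Round 3: pos3(id99) recv 98: drop; pos6(id67) recv 99: fwd
Round 4: pos7(id87) recv 99: fwd
Round 5: pos0(id98) recv 99: fwd
Round 6: pos1(id22) recv 99: fwd
Round 7: pos2(id15) recv 99: fwd
Round 8: pos3(id99) recv 99: ELECTED

Answer: 22,98,99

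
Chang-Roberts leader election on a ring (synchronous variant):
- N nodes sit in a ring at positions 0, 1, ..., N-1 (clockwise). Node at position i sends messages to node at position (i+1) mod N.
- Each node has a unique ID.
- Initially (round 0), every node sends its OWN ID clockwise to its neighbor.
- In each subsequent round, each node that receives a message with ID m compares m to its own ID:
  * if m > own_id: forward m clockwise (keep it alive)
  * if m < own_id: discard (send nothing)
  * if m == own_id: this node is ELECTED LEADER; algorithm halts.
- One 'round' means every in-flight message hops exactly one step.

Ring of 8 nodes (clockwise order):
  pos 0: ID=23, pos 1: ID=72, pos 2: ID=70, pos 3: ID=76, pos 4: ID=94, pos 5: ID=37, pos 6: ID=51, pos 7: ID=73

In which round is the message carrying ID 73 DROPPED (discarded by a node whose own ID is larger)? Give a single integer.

Round 1: pos1(id72) recv 23: drop; pos2(id70) recv 72: fwd; pos3(id76) recv 70: drop; pos4(id94) recv 76: drop; pos5(id37) recv 94: fwd; pos6(id51) recv 37: drop; pos7(id73) recv 51: drop; pos0(id23) recv 73: fwd
Round 2: pos3(id76) recv 72: drop; pos6(id51) recv 94: fwd; pos1(id72) recv 73: fwd
Round 3: pos7(id73) recv 94: fwd; pos2(id70) recv 73: fwd
Round 4: pos0(id23) recv 94: fwd; pos3(id76) recv 73: drop
Round 5: pos1(id72) recv 94: fwd
Round 6: pos2(id70) recv 94: fwd
Round 7: pos3(id76) recv 94: fwd
Round 8: pos4(id94) recv 94: ELECTED
Message ID 73 originates at pos 7; dropped at pos 3 in round 4

Answer: 4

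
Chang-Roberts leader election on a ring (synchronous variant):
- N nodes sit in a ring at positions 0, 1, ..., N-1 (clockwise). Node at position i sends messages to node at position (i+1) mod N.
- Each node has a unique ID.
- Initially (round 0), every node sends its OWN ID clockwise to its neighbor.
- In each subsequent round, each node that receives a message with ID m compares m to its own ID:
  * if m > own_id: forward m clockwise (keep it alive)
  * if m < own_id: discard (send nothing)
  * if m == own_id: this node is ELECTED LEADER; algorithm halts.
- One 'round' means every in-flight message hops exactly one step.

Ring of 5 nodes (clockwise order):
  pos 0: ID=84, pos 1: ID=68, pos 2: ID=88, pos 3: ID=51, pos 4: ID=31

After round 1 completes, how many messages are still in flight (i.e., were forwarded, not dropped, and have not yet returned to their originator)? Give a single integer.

Answer: 3

Derivation:
Round 1: pos1(id68) recv 84: fwd; pos2(id88) recv 68: drop; pos3(id51) recv 88: fwd; pos4(id31) recv 51: fwd; pos0(id84) recv 31: drop
After round 1: 3 messages still in flight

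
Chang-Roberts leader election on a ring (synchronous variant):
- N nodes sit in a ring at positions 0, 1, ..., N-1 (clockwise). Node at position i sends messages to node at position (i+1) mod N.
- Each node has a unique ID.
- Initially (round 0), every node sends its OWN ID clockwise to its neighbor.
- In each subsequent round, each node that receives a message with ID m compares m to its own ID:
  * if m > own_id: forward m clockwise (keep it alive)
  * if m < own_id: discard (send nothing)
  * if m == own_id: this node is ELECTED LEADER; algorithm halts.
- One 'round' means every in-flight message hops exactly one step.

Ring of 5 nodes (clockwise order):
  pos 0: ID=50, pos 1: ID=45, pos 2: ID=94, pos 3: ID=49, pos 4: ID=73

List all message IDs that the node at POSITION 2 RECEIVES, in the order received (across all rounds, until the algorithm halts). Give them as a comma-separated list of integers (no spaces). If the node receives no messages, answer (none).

Round 1: pos1(id45) recv 50: fwd; pos2(id94) recv 45: drop; pos3(id49) recv 94: fwd; pos4(id73) recv 49: drop; pos0(id50) recv 73: fwd
Round 2: pos2(id94) recv 50: drop; pos4(id73) recv 94: fwd; pos1(id45) recv 73: fwd
Round 3: pos0(id50) recv 94: fwd; pos2(id94) recv 73: drop
Round 4: pos1(id45) recv 94: fwd
Round 5: pos2(id94) recv 94: ELECTED

Answer: 45,50,73,94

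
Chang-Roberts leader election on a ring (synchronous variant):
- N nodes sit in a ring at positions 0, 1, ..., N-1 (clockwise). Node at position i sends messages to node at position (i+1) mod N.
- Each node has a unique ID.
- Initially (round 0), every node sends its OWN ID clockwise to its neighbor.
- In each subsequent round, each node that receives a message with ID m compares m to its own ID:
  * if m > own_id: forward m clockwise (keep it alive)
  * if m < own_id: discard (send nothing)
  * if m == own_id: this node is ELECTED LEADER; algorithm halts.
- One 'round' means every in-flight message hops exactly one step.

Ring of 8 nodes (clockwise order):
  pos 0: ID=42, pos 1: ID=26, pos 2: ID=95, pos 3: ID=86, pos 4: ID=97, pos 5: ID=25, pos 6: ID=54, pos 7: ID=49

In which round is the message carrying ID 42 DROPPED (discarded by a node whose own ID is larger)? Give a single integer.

Round 1: pos1(id26) recv 42: fwd; pos2(id95) recv 26: drop; pos3(id86) recv 95: fwd; pos4(id97) recv 86: drop; pos5(id25) recv 97: fwd; pos6(id54) recv 25: drop; pos7(id49) recv 54: fwd; pos0(id42) recv 49: fwd
Round 2: pos2(id95) recv 42: drop; pos4(id97) recv 95: drop; pos6(id54) recv 97: fwd; pos0(id42) recv 54: fwd; pos1(id26) recv 49: fwd
Round 3: pos7(id49) recv 97: fwd; pos1(id26) recv 54: fwd; pos2(id95) recv 49: drop
Round 4: pos0(id42) recv 97: fwd; pos2(id95) recv 54: drop
Round 5: pos1(id26) recv 97: fwd
Round 6: pos2(id95) recv 97: fwd
Round 7: pos3(id86) recv 97: fwd
Round 8: pos4(id97) recv 97: ELECTED
Message ID 42 originates at pos 0; dropped at pos 2 in round 2

Answer: 2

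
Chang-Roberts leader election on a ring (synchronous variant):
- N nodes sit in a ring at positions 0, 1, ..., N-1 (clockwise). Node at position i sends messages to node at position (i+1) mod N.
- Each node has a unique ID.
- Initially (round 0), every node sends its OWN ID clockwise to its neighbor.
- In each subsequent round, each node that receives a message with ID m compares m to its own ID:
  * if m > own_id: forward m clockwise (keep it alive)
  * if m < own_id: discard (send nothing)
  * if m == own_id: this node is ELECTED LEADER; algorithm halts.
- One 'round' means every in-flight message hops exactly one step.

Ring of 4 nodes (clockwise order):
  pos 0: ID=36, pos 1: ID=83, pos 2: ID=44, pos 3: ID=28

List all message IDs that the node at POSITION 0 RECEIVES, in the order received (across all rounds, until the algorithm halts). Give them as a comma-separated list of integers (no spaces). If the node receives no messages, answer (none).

Answer: 28,44,83

Derivation:
Round 1: pos1(id83) recv 36: drop; pos2(id44) recv 83: fwd; pos3(id28) recv 44: fwd; pos0(id36) recv 28: drop
Round 2: pos3(id28) recv 83: fwd; pos0(id36) recv 44: fwd
Round 3: pos0(id36) recv 83: fwd; pos1(id83) recv 44: drop
Round 4: pos1(id83) recv 83: ELECTED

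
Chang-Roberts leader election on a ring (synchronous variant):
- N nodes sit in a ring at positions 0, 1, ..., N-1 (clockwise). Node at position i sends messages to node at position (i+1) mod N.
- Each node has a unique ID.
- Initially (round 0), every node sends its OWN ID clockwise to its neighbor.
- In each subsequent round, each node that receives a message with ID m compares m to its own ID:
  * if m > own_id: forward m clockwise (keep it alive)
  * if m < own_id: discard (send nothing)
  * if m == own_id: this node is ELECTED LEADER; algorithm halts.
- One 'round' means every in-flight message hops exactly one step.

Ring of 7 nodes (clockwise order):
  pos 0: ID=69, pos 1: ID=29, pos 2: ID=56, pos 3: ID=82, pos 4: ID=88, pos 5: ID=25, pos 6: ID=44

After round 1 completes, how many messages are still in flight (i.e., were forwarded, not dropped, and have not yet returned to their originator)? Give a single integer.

Round 1: pos1(id29) recv 69: fwd; pos2(id56) recv 29: drop; pos3(id82) recv 56: drop; pos4(id88) recv 82: drop; pos5(id25) recv 88: fwd; pos6(id44) recv 25: drop; pos0(id69) recv 44: drop
After round 1: 2 messages still in flight

Answer: 2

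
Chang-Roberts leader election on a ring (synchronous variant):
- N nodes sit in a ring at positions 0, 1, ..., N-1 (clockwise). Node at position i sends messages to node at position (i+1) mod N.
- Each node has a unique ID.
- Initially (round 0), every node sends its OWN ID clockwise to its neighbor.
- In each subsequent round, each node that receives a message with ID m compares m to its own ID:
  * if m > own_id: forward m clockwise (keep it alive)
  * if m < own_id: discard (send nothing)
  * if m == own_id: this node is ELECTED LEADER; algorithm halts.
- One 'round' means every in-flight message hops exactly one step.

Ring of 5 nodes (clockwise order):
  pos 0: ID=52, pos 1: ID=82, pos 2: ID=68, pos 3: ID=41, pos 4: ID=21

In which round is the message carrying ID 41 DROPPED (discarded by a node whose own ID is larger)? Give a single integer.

Round 1: pos1(id82) recv 52: drop; pos2(id68) recv 82: fwd; pos3(id41) recv 68: fwd; pos4(id21) recv 41: fwd; pos0(id52) recv 21: drop
Round 2: pos3(id41) recv 82: fwd; pos4(id21) recv 68: fwd; pos0(id52) recv 41: drop
Round 3: pos4(id21) recv 82: fwd; pos0(id52) recv 68: fwd
Round 4: pos0(id52) recv 82: fwd; pos1(id82) recv 68: drop
Round 5: pos1(id82) recv 82: ELECTED
Message ID 41 originates at pos 3; dropped at pos 0 in round 2

Answer: 2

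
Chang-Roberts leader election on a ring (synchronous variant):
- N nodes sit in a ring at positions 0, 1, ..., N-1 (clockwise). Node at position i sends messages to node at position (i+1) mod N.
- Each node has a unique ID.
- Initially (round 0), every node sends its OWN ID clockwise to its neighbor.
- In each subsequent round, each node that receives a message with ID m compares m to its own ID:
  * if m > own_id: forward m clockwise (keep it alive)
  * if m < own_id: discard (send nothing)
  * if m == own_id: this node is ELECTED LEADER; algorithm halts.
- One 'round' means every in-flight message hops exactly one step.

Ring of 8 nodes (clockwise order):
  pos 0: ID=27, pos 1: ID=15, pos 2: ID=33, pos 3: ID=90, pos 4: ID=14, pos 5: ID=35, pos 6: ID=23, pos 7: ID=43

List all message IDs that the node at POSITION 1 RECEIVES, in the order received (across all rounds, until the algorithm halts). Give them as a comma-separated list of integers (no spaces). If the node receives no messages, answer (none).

Round 1: pos1(id15) recv 27: fwd; pos2(id33) recv 15: drop; pos3(id90) recv 33: drop; pos4(id14) recv 90: fwd; pos5(id35) recv 14: drop; pos6(id23) recv 35: fwd; pos7(id43) recv 23: drop; pos0(id27) recv 43: fwd
Round 2: pos2(id33) recv 27: drop; pos5(id35) recv 90: fwd; pos7(id43) recv 35: drop; pos1(id15) recv 43: fwd
Round 3: pos6(id23) recv 90: fwd; pos2(id33) recv 43: fwd
Round 4: pos7(id43) recv 90: fwd; pos3(id90) recv 43: drop
Round 5: pos0(id27) recv 90: fwd
Round 6: pos1(id15) recv 90: fwd
Round 7: pos2(id33) recv 90: fwd
Round 8: pos3(id90) recv 90: ELECTED

Answer: 27,43,90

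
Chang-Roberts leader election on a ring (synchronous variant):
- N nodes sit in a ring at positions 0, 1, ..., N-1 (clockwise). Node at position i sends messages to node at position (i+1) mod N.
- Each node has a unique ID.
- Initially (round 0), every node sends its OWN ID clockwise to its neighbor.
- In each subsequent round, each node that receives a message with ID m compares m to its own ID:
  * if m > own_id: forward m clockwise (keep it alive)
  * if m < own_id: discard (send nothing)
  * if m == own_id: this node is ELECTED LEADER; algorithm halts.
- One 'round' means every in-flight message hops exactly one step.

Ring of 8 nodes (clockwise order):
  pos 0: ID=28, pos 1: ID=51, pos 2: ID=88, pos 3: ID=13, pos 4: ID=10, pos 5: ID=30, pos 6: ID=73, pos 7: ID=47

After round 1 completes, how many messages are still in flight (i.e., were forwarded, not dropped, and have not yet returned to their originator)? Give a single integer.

Answer: 4

Derivation:
Round 1: pos1(id51) recv 28: drop; pos2(id88) recv 51: drop; pos3(id13) recv 88: fwd; pos4(id10) recv 13: fwd; pos5(id30) recv 10: drop; pos6(id73) recv 30: drop; pos7(id47) recv 73: fwd; pos0(id28) recv 47: fwd
After round 1: 4 messages still in flight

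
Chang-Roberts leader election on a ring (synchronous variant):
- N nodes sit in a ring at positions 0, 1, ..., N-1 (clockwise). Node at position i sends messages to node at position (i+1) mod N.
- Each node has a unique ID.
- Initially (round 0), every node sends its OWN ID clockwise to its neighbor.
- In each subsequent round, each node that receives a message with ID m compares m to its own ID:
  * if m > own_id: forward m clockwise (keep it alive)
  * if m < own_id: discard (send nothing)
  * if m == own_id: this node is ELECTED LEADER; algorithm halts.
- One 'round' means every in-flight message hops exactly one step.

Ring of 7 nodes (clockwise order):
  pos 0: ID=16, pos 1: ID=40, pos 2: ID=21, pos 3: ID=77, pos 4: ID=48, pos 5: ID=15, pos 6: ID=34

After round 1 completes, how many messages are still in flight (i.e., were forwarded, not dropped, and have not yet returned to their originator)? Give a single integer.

Round 1: pos1(id40) recv 16: drop; pos2(id21) recv 40: fwd; pos3(id77) recv 21: drop; pos4(id48) recv 77: fwd; pos5(id15) recv 48: fwd; pos6(id34) recv 15: drop; pos0(id16) recv 34: fwd
After round 1: 4 messages still in flight

Answer: 4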